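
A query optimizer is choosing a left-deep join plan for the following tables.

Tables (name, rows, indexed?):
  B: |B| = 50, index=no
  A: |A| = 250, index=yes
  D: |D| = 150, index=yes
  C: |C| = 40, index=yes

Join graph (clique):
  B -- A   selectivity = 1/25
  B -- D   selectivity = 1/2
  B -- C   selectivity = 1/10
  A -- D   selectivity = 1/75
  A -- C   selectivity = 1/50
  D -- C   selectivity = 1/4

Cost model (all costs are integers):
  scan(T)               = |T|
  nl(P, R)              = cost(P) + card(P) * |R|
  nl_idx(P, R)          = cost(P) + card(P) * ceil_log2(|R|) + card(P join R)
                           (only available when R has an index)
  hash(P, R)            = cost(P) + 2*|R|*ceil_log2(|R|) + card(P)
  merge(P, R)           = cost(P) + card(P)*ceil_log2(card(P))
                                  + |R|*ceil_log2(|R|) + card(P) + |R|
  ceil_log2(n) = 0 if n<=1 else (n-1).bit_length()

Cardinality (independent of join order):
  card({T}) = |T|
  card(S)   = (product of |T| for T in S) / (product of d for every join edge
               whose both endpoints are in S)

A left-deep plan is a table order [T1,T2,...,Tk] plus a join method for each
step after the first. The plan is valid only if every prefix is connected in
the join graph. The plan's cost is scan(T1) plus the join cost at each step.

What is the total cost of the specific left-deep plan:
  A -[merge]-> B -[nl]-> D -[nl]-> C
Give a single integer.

97850

step 1: scan A: cost=250, card=250
step 2: join B via merge
    card(P join B) = 250*50/(25) = 500
    cost = 250 + 250*8 + 50*6 + 250 + 50 = 2850
step 3: join D via nl
    card(P join D) = 500*150/(2*75) = 500
    cost = 2850 + 500*150 = 77850
step 4: join C via nl
    card(P join C) = 500*40/(10*50*4) = 10
    cost = 77850 + 500*40 = 97850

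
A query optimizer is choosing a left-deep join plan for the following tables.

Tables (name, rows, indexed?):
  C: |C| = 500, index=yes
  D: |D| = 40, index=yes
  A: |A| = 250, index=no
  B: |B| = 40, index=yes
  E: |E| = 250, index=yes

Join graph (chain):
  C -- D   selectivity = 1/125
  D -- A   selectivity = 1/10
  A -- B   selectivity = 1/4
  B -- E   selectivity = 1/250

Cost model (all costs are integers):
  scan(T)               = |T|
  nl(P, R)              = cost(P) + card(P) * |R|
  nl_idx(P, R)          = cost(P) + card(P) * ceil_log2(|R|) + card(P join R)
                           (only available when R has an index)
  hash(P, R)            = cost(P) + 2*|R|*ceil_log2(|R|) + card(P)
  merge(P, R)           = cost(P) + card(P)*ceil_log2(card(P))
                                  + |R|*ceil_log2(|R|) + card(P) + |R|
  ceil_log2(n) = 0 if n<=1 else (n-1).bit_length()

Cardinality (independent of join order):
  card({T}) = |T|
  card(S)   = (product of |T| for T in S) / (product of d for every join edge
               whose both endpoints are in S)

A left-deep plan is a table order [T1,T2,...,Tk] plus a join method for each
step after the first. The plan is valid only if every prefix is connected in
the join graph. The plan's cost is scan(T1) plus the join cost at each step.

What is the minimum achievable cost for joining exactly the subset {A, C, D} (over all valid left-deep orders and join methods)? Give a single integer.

4250

Selinger DP over subsets of {A,C,D}:
  {C}: scan cost=500, card=500
  {D}: scan cost=40, card=40
  {A}: scan cost=250, card=250
  {CD}: card=160; try (C,nl_idx)→560, (D,hash)→1480, (D,nl_idx)→3660, (C,merge)→5320, (D,merge)→5780, (C,hash)→9080 …(+2); best=560 via (C,nl_idx)
  {AD}: card=1000; try (D,hash)→980, (A,merge)→2570, (D,nl_idx)→2750, (D,merge)→2780, (A,hash)→4080, (A,nl)→10040 …(+1); best=980 via (D,hash)
  {ACD}: card=4000; try (A,merge)→4250, (A,hash)→4720, (C,hash)→10980, (C,nl_idx)→13980, (C,merge)→16980, (A,nl)→40560 …(+1); best=4250 via (A,merge)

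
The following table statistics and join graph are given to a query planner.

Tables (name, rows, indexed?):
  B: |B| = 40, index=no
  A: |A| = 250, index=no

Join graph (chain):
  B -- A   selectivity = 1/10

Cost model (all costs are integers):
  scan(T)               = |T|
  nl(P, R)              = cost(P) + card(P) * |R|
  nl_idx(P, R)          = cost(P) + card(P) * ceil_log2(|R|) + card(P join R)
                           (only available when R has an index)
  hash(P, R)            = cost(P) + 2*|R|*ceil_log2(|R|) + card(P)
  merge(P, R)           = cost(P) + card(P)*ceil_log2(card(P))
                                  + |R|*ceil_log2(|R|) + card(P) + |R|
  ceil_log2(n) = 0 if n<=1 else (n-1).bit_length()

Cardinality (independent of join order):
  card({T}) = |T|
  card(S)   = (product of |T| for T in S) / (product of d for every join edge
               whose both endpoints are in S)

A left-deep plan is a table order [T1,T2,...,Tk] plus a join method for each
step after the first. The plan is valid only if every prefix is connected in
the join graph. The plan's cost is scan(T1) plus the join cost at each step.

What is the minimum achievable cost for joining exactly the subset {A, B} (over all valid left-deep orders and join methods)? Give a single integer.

Selinger DP over subsets of {A,B}:
  {B}: scan cost=40, card=40
  {A}: scan cost=250, card=250
  {AB}: card=1000; try (B,hash)→980, (A,merge)→2570, (B,merge)→2780, (A,hash)→4080, (A,nl)→10040, (B,nl)→10250; best=980 via (B,hash)

980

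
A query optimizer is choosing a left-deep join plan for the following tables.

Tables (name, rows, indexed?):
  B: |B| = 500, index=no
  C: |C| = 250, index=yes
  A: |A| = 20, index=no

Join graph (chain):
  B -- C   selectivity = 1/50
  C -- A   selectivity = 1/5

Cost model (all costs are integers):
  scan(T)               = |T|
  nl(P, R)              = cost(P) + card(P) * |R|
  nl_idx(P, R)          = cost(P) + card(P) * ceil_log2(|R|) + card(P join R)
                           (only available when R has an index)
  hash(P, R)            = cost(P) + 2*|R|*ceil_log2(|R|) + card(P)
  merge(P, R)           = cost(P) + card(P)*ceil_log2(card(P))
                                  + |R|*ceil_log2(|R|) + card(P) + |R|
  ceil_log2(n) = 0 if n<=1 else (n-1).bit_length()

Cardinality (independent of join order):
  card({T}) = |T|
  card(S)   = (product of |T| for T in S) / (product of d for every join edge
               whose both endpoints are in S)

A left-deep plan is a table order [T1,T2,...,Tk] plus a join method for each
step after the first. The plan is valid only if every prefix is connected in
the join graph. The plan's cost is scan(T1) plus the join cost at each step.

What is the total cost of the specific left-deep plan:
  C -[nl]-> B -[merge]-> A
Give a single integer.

step 1: scan C: cost=250, card=250
step 2: join B via nl
    card(P join B) = 250*500/(50) = 2500
    cost = 250 + 250*500 = 125250
step 3: join A via merge
    card(P join A) = 2500*20/(5) = 10000
    cost = 125250 + 2500*12 + 20*5 + 2500 + 20 = 157870

157870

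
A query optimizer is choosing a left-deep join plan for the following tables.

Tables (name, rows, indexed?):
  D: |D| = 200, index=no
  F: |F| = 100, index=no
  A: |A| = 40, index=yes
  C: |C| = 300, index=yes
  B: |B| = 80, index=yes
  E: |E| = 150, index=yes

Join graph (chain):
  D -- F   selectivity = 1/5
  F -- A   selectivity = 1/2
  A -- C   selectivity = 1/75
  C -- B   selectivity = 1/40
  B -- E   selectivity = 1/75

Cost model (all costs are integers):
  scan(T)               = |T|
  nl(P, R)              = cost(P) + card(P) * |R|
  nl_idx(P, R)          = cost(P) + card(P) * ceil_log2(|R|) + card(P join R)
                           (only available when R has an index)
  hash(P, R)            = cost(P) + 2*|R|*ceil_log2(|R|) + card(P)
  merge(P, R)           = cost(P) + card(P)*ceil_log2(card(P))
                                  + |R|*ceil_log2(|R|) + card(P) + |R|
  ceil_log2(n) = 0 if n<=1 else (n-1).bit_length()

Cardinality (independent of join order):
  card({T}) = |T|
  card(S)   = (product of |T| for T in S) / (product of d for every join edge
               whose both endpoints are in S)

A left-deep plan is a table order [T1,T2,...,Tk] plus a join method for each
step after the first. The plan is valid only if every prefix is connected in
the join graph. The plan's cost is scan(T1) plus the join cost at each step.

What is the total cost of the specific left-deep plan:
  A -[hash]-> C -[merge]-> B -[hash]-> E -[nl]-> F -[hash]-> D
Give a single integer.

step 1: scan A: cost=40, card=40
step 2: join C via hash
    card(P join C) = 40*300/(75) = 160
    cost = 40 + 2*300*9 + 40 = 5480
step 3: join B via merge
    card(P join B) = 160*80/(40) = 320
    cost = 5480 + 160*8 + 80*7 + 160 + 80 = 7560
step 4: join E via hash
    card(P join E) = 320*150/(75) = 640
    cost = 7560 + 2*150*8 + 320 = 10280
step 5: join F via nl
    card(P join F) = 640*100/(2) = 32000
    cost = 10280 + 640*100 = 74280
step 6: join D via hash
    card(P join D) = 32000*200/(5) = 1280000
    cost = 74280 + 2*200*8 + 32000 = 109480

109480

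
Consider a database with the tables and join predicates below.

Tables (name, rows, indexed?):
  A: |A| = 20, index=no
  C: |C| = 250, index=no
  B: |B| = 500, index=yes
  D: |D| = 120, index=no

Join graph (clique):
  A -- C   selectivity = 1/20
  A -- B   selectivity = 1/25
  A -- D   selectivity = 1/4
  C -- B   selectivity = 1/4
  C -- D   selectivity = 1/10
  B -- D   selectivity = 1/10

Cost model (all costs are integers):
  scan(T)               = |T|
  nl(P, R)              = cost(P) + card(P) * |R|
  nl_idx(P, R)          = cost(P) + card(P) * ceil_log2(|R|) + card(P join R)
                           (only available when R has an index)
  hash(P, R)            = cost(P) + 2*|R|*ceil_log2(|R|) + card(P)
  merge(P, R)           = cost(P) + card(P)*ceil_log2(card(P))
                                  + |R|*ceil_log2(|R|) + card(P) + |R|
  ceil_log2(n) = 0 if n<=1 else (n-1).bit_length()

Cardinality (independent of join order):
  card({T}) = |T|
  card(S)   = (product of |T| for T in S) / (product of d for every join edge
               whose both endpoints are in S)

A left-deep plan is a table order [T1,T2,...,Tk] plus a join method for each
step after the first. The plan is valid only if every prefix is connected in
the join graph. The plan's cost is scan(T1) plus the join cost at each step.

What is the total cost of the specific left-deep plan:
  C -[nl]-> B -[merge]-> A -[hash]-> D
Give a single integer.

628300

step 1: scan C: cost=250, card=250
step 2: join B via nl
    card(P join B) = 250*500/(4) = 31250
    cost = 250 + 250*500 = 125250
step 3: join A via merge
    card(P join A) = 31250*20/(20*25) = 1250
    cost = 125250 + 31250*15 + 20*5 + 31250 + 20 = 625370
step 4: join D via hash
    card(P join D) = 1250*120/(4*10*10) = 375
    cost = 625370 + 2*120*7 + 1250 = 628300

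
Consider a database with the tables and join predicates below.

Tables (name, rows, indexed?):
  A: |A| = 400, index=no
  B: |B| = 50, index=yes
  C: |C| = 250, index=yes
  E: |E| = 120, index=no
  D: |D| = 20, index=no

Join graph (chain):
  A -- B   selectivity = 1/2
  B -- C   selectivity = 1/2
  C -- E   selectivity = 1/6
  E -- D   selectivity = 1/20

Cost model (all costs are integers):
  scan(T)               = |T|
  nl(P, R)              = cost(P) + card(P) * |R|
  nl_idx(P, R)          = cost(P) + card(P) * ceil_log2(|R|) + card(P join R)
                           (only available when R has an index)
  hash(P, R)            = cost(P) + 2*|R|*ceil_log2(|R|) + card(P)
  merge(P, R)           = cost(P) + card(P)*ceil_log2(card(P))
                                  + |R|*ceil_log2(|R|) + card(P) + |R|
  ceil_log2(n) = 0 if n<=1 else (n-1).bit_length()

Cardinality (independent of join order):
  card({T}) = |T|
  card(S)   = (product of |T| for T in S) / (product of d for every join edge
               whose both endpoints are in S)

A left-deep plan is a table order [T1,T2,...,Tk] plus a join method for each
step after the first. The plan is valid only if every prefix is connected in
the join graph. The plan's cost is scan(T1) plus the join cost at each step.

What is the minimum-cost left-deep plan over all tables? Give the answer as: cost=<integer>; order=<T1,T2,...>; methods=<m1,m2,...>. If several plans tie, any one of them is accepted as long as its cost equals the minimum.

cost=141450; order=E,D,C,B,A; methods=hash,merge,hash,hash

Selinger DP (subsets sized 1..n):
  {A}: scan cost=400, card=400
  {B}: scan cost=50, card=50
  {C}: scan cost=250, card=250
  {E}: scan cost=120, card=120
  {D}: scan cost=20, card=20
  {AB}: card=10000; try (B,hash)→1400, (A,merge)→4400, (B,merge)→4750, (A,hash)→7300, (B,nl_idx)→12800, (A,nl)→20050 …(+1); best=1400 via (B,hash)
  {BC}: card=6250; try (B,hash)→1100, (C,merge)→2650, (B,merge)→2850, (C,hash)→4100, (C,nl_idx)→6700, (B,nl_idx)→8000 …(+2); best=1100 via (B,hash)
  {CE}: card=5000; try (E,hash)→2180, (C,merge)→3330, (E,merge)→3460, (C,hash)→4240, (C,nl_idx)→6080, (C,nl)→30120 …(+1); best=2180 via (E,hash)
  {DE}: card=120; try (D,hash)→440, (E,merge)→1100, (D,merge)→1200, (E,hash)→1720, (E,nl)→2420, (D,nl)→2520; best=440 via (D,hash)
  {ABC}: card=1250000; try (A,hash)→14550, (C,hash)→15400, (A,merge)→92600, (C,merge)→153650, (C,nl_idx)→1331400, (A,nl)→2501100 …(+1); best=14550 via (A,hash)
  {BCE}: card=125000; try (B,hash)→7780, (E,hash)→9030, (B,merge)→72530, (E,merge)→89560, (B,nl_idx)→157180, (B,nl)→252180 …(+1); best=7780 via (B,hash)
  {CDE}: card=5000; try (C,merge)→3650, (C,hash)→4560, (C,nl_idx)→6400, (D,hash)→7380, (C,nl)→30440, (D,merge)→72300 …(+1); best=3650 via (C,merge)
  {ABCE}: card=25000000; try (A,hash)→139980, (E,hash)→1266230, (A,merge)→2261780, (E,merge)→27515510, (A,nl)→50007780, (E,nl)→150014550; best=139980 via (A,hash)
  {BCDE}: card=125000; try (B,hash)→9250, (B,merge)→74000, (D,hash)→132980, (B,nl_idx)→158650, (B,nl)→253650, (D,merge)→2257900 …(+1); best=9250 via (B,hash)
  {ABCDE}: card=25000000; try (A,hash)→141450, (A,merge)→2263250, (D,hash)→25140180, (A,nl)→50009250, (D,nl)→500139980, (D,merge)→650140100; best=141450 via (A,hash)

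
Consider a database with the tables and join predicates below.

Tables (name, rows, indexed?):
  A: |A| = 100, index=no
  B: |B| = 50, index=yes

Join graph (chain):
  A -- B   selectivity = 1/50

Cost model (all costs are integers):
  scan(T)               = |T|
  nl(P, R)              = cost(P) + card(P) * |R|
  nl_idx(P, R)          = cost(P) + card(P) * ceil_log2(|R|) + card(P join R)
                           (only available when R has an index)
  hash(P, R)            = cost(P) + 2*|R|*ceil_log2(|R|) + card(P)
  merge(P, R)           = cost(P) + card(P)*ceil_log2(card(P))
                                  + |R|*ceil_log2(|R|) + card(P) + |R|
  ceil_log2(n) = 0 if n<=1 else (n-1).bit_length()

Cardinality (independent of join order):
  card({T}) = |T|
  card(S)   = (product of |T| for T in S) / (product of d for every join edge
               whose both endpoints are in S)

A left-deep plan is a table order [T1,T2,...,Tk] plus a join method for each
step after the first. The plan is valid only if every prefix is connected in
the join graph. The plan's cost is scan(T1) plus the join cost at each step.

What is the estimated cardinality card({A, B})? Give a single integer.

Tables in S: A(100), B(50)
Edges inside S: A-B(d=50)
numerator = 100 * 50 = 5000
denominator = 50 = 50
card(S) = 5000 / 50 = 100

100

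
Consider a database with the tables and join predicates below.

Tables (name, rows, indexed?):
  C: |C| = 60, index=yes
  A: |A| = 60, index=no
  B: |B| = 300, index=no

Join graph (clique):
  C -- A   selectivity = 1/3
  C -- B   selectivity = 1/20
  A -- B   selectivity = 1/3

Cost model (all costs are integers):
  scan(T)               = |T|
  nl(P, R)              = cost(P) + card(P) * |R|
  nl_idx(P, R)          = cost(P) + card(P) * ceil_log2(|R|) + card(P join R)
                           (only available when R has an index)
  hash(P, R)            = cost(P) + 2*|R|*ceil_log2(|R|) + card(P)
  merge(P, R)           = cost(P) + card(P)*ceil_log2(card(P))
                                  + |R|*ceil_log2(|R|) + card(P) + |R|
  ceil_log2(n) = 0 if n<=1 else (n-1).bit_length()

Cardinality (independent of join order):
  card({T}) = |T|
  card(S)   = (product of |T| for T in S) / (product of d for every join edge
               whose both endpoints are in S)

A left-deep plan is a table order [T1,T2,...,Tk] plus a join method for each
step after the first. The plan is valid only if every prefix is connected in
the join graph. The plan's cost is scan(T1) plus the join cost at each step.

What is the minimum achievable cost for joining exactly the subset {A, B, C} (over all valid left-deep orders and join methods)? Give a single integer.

Selinger DP over subsets of {A,B,C}:
  {C}: scan cost=60, card=60
  {A}: scan cost=60, card=60
  {B}: scan cost=300, card=300
  {AC}: card=1200; try (C,hash)→840, (A,hash)→840, (C,merge)→900, (A,merge)→900, (C,nl_idx)→1620, (C,nl)→3660 …(+1); best=840 via (C,hash)
  {BC}: card=900; try (C,hash)→1320, (C,nl_idx)→3000, (B,merge)→3480, (C,merge)→3720, (B,hash)→5520, (B,nl)→18060 …(+1); best=1320 via (C,hash)
  {AB}: card=6000; try (A,hash)→1320, (B,merge)→3480, (A,merge)→3720, (B,hash)→5520, (B,nl)→18060, (A,nl)→18300; best=1320 via (A,hash)
  {ABC}: card=6000; try (A,hash)→2940, (B,hash)→7440, (C,hash)→8040, (A,merge)→11640, (B,merge)→18240, (C,nl_idx)→43320 …(+4); best=2940 via (A,hash)

2940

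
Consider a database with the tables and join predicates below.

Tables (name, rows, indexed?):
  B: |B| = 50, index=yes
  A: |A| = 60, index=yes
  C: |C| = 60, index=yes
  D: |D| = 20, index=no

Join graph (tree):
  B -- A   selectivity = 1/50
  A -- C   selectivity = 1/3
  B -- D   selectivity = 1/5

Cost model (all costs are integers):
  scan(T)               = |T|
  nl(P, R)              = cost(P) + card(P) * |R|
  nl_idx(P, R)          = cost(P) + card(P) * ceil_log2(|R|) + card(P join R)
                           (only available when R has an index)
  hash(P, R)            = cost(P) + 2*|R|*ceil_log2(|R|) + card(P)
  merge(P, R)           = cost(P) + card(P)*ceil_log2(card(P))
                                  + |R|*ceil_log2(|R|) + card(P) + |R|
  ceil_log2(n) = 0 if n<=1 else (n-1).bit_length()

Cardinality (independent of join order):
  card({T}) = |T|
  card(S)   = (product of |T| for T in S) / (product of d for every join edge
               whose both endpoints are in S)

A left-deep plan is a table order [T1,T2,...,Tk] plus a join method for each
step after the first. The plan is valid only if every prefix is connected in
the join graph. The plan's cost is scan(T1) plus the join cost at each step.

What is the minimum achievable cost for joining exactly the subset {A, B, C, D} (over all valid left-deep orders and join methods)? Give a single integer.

1630

Selinger DP over subsets of {A,B,C,D}:
  {B}: scan cost=50, card=50
  {A}: scan cost=60, card=60
  {C}: scan cost=60, card=60
  {D}: scan cost=20, card=20
  {AB}: card=60; try (A,nl_idx)→410, (B,nl_idx)→480, (B,hash)→720, (A,hash)→820, (A,merge)→820, (B,merge)→830 …(+2); best=410 via (A,nl_idx)
  {BD}: card=200; try (D,hash)→300, (B,nl_idx)→340, (B,merge)→490, (D,merge)→520, (B,hash)→640, (B,nl)→1020 …(+1); best=300 via (D,hash)
  {AC}: card=1200; try (C,hash)→840, (A,hash)→840, (C,merge)→900, (A,merge)→900, (C,nl_idx)→1620, (A,nl_idx)→1620 …(+2); best=840 via (C,hash)
  {ABC}: card=1200; try (C,hash)→1190, (C,merge)→1250, (C,nl_idx)→1970, (B,hash)→2640, (C,nl)→4010, (B,nl_idx)→9240 …(+2); best=1190 via (C,hash)
  {ABD}: card=240; try (D,hash)→670, (D,merge)→950, (A,hash)→1220, (D,nl)→1610, (A,nl_idx)→1740, (A,merge)→2520 …(+1); best=670 via (D,hash)
  {ABCD}: card=4800; try (C,hash)→1630, (D,hash)→2590, (C,merge)→3250, (C,nl_idx)→6910, (C,nl)→15070, (D,merge)→15710 …(+1); best=1630 via (C,hash)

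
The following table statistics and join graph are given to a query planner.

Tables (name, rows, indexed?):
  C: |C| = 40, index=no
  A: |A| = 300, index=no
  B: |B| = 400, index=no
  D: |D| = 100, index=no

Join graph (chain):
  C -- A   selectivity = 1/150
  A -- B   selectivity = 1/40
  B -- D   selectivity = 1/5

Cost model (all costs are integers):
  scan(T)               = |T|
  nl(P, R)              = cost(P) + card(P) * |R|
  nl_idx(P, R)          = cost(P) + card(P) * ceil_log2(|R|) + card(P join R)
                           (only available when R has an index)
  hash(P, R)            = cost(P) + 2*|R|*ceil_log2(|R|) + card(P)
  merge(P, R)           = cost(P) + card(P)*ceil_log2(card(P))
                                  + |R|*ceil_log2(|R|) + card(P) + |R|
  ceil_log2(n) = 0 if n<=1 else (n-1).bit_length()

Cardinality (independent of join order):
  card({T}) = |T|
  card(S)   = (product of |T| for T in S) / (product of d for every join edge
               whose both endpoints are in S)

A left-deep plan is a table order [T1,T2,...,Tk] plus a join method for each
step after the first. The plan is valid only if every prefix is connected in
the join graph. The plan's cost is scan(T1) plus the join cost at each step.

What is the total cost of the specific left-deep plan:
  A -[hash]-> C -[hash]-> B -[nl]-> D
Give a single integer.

88360

step 1: scan A: cost=300, card=300
step 2: join C via hash
    card(P join C) = 300*40/(150) = 80
    cost = 300 + 2*40*6 + 300 = 1080
step 3: join B via hash
    card(P join B) = 80*400/(40) = 800
    cost = 1080 + 2*400*9 + 80 = 8360
step 4: join D via nl
    card(P join D) = 800*100/(5) = 16000
    cost = 8360 + 800*100 = 88360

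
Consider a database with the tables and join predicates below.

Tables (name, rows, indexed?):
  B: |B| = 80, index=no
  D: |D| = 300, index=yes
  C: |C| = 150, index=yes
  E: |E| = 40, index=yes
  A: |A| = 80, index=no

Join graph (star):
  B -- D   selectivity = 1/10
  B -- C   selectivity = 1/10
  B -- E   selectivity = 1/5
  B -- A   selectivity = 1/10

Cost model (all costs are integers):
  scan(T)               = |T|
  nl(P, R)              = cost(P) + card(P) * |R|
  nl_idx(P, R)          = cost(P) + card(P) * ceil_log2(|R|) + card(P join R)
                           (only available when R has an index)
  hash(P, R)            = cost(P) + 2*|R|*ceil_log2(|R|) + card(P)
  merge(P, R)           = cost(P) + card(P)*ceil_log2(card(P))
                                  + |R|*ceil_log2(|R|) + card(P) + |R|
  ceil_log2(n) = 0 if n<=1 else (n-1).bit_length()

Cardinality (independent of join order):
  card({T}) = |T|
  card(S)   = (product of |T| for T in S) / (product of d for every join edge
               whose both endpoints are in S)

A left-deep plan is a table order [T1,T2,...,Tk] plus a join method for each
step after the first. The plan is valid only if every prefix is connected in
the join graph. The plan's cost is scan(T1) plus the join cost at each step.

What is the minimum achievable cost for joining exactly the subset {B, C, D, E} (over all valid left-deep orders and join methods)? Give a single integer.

18100

Selinger DP over subsets of {B,C,D,E}:
  {B}: scan cost=80, card=80
  {D}: scan cost=300, card=300
  {C}: scan cost=150, card=150
  {E}: scan cost=40, card=40
  {BD}: card=2400; try (B,hash)→1720, (D,nl_idx)→3200, (D,merge)→3720, (B,merge)→3940, (D,hash)→5560, (D,nl)→24080 …(+1); best=1720 via (B,hash)
  {BC}: card=1200; try (B,hash)→1420, (C,nl_idx)→1920, (C,merge)→2070, (B,merge)→2140, (C,hash)→2560, (C,nl)→12080 …(+1); best=1420 via (B,hash)
  {BE}: card=640; try (E,hash)→640, (B,merge)→960, (E,merge)→1000, (E,nl_idx)→1200, (B,hash)→1200, (B,nl)→3240 …(+1); best=640 via (E,hash)
  {BCD}: card=36000; try (C,hash)→6520, (D,hash)→8020, (D,merge)→18820, (C,merge)→34270, (D,nl_idx)→48220, (C,nl_idx)→56920 …(+2); best=6520 via (C,hash)
  {BDE}: card=19200; try (E,hash)→4600, (D,hash)→6680, (D,merge)→10680, (D,nl_idx)→25600, (E,merge)→33200, (E,nl_idx)→35320 …(+2); best=4600 via (E,hash)
  {BCE}: card=9600; try (E,hash)→3100, (C,hash)→3680, (C,merge)→9030, (C,nl_idx)→15360, (E,merge)→16100, (E,nl_idx)→18220 …(+2); best=3100 via (E,hash)
  {BCDE}: card=288000; try (D,hash)→18100, (C,hash)→26200, (E,hash)→43000, (D,merge)→150100, (C,merge)→313150, (D,nl_idx)→377500 …(+6); best=18100 via (D,hash)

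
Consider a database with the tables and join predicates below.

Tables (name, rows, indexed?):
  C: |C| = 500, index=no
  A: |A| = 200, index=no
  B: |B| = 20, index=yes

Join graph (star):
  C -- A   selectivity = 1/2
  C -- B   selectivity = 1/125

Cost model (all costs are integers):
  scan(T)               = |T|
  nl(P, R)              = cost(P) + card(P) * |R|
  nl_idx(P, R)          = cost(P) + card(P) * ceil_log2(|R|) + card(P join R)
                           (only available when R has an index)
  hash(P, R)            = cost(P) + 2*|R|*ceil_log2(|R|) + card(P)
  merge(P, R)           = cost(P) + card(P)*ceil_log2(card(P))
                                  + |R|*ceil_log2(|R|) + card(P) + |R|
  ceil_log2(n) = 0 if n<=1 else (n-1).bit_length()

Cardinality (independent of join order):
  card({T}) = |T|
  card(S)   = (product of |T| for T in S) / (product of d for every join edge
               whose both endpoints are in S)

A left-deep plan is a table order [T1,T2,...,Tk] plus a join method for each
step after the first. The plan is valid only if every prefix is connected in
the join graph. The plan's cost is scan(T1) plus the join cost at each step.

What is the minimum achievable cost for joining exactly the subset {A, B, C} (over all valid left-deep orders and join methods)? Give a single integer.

Selinger DP over subsets of {A,B,C}:
  {C}: scan cost=500, card=500
  {A}: scan cost=200, card=200
  {B}: scan cost=20, card=20
  {AC}: card=50000; try (A,hash)→4200, (C,merge)→7000, (A,merge)→7300, (C,hash)→9400, (C,nl)→100200, (A,nl)→100500; best=4200 via (A,hash)
  {BC}: card=80; try (B,hash)→1200, (B,nl_idx)→3080, (C,merge)→5140, (B,merge)→5620, (C,hash)→9040, (C,nl)→10020 …(+1); best=1200 via (B,hash)
  {ABC}: card=8000; try (A,merge)→3640, (A,hash)→4480, (A,nl)→17200, (B,hash)→54400, (B,nl_idx)→262200, (B,merge)→854320 …(+1); best=3640 via (A,merge)

3640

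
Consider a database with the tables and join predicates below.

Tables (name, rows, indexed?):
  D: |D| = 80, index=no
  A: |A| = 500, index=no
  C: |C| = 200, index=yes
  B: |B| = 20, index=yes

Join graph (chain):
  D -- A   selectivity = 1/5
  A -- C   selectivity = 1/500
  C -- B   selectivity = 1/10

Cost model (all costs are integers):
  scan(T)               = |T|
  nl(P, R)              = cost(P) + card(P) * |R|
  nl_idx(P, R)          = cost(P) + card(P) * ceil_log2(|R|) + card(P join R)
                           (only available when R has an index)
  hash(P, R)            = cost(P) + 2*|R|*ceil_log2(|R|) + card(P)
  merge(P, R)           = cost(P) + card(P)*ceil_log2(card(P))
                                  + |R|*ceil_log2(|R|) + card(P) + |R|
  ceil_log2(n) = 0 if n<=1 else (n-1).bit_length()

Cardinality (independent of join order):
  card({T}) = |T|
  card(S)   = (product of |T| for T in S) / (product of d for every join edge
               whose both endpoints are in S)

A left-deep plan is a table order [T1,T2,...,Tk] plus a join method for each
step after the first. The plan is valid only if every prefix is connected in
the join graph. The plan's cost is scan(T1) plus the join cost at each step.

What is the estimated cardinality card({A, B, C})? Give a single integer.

Tables in S: A(500), B(20), C(200)
Edges inside S: A-C(d=500), C-B(d=10)
numerator = 500 * 20 * 200 = 2000000
denominator = 500 * 10 = 5000
card(S) = 2000000 / 5000 = 400

400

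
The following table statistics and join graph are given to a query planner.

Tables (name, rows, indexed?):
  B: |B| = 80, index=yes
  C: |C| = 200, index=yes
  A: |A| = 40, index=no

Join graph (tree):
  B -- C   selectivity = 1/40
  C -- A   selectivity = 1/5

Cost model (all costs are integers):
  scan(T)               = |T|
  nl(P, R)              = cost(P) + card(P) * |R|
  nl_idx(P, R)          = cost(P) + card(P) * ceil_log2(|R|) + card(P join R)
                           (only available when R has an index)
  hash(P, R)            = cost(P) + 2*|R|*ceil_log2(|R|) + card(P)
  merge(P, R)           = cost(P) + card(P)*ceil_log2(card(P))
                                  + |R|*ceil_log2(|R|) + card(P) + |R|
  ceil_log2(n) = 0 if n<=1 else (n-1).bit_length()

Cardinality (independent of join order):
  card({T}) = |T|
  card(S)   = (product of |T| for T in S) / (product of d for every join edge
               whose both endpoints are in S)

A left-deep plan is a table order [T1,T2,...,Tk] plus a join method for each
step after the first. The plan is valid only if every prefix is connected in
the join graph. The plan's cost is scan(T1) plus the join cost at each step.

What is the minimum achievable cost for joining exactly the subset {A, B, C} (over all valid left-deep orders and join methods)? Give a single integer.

2000

Selinger DP over subsets of {A,B,C}:
  {B}: scan cost=80, card=80
  {C}: scan cost=200, card=200
  {A}: scan cost=40, card=40
  {BC}: card=400; try (C,nl_idx)→1120, (B,hash)→1520, (B,nl_idx)→2000, (C,merge)→2520, (B,merge)→2640, (C,hash)→3360 …(+2); best=1120 via (C,nl_idx)
  {AC}: card=1600; try (A,hash)→880, (C,nl_idx)→1960, (C,merge)→2120, (A,merge)→2280, (C,hash)→3280, (C,nl)→8040 …(+1); best=880 via (A,hash)
  {ABC}: card=3200; try (A,hash)→2000, (B,hash)→3600, (A,merge)→5400, (B,nl_idx)→15280, (A,nl)→17120, (B,merge)→20720 …(+1); best=2000 via (A,hash)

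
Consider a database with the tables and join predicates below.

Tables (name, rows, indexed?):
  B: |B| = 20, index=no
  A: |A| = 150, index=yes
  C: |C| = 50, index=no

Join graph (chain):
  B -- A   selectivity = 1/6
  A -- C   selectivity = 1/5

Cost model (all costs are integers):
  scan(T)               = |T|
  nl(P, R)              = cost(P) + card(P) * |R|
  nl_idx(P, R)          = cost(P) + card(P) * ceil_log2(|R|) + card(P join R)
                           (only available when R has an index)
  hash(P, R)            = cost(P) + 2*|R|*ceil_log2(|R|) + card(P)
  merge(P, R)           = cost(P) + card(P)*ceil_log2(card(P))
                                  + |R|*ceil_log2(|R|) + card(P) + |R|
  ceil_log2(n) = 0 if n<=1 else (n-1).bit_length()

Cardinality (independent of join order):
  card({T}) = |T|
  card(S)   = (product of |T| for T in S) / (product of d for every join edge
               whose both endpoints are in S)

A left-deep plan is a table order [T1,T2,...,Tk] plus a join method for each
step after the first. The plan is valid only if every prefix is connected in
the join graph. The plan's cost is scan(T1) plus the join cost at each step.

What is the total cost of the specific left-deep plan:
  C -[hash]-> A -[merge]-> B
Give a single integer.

step 1: scan C: cost=50, card=50
step 2: join A via hash
    card(P join A) = 50*150/(5) = 1500
    cost = 50 + 2*150*8 + 50 = 2500
step 3: join B via merge
    card(P join B) = 1500*20/(6) = 5000
    cost = 2500 + 1500*11 + 20*5 + 1500 + 20 = 20620

20620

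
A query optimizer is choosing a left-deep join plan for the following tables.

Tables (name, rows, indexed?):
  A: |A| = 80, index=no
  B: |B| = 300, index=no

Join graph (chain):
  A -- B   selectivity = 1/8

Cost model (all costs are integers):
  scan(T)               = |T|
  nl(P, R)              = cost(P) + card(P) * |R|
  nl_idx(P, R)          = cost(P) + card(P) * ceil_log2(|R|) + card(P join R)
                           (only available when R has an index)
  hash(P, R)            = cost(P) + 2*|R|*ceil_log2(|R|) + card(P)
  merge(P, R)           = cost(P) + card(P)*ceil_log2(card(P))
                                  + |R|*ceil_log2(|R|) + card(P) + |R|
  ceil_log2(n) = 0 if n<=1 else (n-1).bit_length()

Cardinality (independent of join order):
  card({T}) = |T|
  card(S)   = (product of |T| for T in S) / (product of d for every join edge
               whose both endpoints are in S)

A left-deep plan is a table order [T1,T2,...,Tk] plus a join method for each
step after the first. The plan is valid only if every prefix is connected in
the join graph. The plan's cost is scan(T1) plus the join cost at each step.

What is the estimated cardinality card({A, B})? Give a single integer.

Tables in S: A(80), B(300)
Edges inside S: A-B(d=8)
numerator = 80 * 300 = 24000
denominator = 8 = 8
card(S) = 24000 / 8 = 3000

3000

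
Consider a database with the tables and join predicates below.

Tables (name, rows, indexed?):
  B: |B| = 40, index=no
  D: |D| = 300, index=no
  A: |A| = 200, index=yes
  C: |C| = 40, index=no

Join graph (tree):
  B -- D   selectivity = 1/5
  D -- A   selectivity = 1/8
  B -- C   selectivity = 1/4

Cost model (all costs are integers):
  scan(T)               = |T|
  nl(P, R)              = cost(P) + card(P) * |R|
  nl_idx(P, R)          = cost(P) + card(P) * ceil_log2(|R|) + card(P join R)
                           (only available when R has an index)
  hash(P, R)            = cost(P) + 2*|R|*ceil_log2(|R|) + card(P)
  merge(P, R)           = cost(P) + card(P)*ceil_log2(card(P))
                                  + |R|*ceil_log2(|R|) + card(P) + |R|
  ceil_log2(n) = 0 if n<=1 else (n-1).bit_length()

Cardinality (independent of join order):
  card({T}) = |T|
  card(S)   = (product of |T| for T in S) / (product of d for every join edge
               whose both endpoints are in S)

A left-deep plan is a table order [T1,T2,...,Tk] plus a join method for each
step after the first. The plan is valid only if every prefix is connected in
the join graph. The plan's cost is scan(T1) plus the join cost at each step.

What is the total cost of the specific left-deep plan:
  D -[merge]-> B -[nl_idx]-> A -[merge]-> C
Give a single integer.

step 1: scan D: cost=300, card=300
step 2: join B via merge
    card(P join B) = 300*40/(5) = 2400
    cost = 300 + 300*9 + 40*6 + 300 + 40 = 3580
step 3: join A via nl_idx
    card(P join A) = 2400*200/(8) = 60000
    cost = 3580 + 2400*8 + 60000 = 82780
step 4: join C via merge
    card(P join C) = 60000*40/(4) = 600000
    cost = 82780 + 60000*16 + 40*6 + 60000 + 40 = 1103060

1103060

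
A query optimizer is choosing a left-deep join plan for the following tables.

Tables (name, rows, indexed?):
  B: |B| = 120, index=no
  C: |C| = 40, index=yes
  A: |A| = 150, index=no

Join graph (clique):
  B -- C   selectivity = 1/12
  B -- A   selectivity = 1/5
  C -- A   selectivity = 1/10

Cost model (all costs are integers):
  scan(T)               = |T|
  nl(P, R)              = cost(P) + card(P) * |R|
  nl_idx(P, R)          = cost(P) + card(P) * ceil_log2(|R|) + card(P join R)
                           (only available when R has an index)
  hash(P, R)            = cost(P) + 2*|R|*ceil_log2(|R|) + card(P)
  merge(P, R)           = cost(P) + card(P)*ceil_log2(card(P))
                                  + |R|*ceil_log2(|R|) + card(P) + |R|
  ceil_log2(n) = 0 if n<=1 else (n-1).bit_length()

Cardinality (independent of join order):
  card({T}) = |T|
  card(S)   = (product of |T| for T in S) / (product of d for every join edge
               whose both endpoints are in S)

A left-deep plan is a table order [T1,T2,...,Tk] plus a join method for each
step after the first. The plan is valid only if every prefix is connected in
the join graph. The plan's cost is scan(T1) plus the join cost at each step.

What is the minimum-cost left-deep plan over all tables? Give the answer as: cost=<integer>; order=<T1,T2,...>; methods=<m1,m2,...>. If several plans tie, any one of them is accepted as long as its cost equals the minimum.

cost=3060; order=A,C,B; methods=hash,hash

Selinger DP (subsets sized 1..n):
  {B}: scan cost=120, card=120
  {C}: scan cost=40, card=40
  {A}: scan cost=150, card=150
  {BC}: card=400; try (C,hash)→720, (C,nl_idx)→1240, (B,merge)→1280, (C,merge)→1360, (B,hash)→1760, (B,nl)→4840 …(+1); best=720 via (C,hash)
  {AB}: card=3600; try (B,hash)→1980, (A,merge)→2430, (B,merge)→2460, (A,hash)→2640, (A,nl)→18120, (B,nl)→18150; best=1980 via (B,hash)
  {AC}: card=600; try (C,hash)→780, (C,nl_idx)→1650, (A,merge)→1670, (C,merge)→1780, (A,hash)→2480, (A,nl)→6040 …(+1); best=780 via (C,hash)
  {ABC}: card=1200; try (B,hash)→3060, (A,hash)→3520, (C,hash)→6060, (A,merge)→6070, (B,merge)→8340, (C,nl_idx)→24780 …(+4); best=3060 via (B,hash)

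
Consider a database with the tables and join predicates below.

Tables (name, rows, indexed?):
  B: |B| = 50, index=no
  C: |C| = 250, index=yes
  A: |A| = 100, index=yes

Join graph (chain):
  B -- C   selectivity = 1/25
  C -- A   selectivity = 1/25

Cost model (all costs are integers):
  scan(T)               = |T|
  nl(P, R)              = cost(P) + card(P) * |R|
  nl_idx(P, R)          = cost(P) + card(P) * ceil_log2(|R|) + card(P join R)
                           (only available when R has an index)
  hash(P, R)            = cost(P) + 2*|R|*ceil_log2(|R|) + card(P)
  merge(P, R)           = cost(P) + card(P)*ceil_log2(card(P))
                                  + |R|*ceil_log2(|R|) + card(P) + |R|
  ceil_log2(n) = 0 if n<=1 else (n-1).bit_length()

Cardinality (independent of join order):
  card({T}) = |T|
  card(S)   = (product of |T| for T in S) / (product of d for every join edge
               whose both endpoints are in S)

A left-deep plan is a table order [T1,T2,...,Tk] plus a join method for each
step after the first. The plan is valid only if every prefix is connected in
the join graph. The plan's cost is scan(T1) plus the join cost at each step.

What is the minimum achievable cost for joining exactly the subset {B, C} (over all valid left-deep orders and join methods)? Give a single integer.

950

Selinger DP over subsets of {B,C}:
  {B}: scan cost=50, card=50
  {C}: scan cost=250, card=250
  {BC}: card=500; try (C,nl_idx)→950, (B,hash)→1100, (C,merge)→2650, (B,merge)→2850, (C,hash)→4100, (C,nl)→12550 …(+1); best=950 via (C,nl_idx)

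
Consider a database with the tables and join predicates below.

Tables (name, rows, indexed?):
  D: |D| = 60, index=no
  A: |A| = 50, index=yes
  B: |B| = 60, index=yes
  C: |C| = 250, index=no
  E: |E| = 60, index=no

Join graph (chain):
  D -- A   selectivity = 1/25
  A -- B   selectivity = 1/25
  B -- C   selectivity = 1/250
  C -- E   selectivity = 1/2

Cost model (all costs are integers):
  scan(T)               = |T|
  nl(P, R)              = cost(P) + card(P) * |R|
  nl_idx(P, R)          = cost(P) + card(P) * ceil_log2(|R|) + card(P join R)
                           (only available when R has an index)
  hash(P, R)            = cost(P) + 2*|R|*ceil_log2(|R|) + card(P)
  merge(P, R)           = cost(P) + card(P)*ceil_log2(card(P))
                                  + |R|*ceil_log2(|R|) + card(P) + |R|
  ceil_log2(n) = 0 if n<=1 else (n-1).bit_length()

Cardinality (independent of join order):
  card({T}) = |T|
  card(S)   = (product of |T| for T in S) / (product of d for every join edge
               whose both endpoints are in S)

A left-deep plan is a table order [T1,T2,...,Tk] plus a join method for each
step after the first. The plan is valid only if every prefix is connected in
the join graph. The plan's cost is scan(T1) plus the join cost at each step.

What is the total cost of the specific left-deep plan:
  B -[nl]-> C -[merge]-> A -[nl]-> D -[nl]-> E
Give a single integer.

40310

step 1: scan B: cost=60, card=60
step 2: join C via nl
    card(P join C) = 60*250/(250) = 60
    cost = 60 + 60*250 = 15060
step 3: join A via merge
    card(P join A) = 60*50/(25) = 120
    cost = 15060 + 60*6 + 50*6 + 60 + 50 = 15830
step 4: join D via nl
    card(P join D) = 120*60/(25) = 288
    cost = 15830 + 120*60 = 23030
step 5: join E via nl
    card(P join E) = 288*60/(2) = 8640
    cost = 23030 + 288*60 = 40310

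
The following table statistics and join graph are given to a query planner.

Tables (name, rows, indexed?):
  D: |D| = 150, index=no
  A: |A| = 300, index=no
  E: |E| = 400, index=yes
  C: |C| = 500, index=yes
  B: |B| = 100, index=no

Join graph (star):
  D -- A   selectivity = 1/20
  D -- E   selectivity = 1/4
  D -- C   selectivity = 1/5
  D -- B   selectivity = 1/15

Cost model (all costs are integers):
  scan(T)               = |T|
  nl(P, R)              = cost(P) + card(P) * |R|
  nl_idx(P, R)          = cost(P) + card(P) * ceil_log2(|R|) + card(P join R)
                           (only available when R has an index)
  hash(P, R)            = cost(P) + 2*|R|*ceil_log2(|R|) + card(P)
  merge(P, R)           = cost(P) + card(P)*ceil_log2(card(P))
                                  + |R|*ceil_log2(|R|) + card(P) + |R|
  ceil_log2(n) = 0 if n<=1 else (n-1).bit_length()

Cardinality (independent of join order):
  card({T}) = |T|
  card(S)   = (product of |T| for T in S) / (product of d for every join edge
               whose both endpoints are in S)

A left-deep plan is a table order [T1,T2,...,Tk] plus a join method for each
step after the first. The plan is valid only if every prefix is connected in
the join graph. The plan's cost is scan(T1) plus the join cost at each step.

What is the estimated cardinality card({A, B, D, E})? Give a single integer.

Tables in S: A(300), B(100), D(150), E(400)
Edges inside S: D-A(d=20), D-E(d=4), D-B(d=15)
numerator = 300 * 100 * 150 * 400 = 1800000000
denominator = 20 * 4 * 15 = 1200
card(S) = 1800000000 / 1200 = 1500000

1500000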